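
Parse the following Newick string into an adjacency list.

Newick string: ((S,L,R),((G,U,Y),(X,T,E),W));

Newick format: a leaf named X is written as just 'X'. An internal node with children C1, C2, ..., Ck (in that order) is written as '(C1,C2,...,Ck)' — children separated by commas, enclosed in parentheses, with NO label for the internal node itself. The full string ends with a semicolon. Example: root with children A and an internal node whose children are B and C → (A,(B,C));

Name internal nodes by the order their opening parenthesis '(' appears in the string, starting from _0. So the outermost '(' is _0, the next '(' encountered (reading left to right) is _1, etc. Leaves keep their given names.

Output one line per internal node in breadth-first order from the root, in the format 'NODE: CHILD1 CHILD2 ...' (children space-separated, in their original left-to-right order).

Input: ((S,L,R),((G,U,Y),(X,T,E),W));
Scanning left-to-right, naming '(' by encounter order:
  pos 0: '(' -> open internal node _0 (depth 1)
  pos 1: '(' -> open internal node _1 (depth 2)
  pos 7: ')' -> close internal node _1 (now at depth 1)
  pos 9: '(' -> open internal node _2 (depth 2)
  pos 10: '(' -> open internal node _3 (depth 3)
  pos 16: ')' -> close internal node _3 (now at depth 2)
  pos 18: '(' -> open internal node _4 (depth 3)
  pos 24: ')' -> close internal node _4 (now at depth 2)
  pos 27: ')' -> close internal node _2 (now at depth 1)
  pos 28: ')' -> close internal node _0 (now at depth 0)
Total internal nodes: 5
BFS adjacency from root:
  _0: _1 _2
  _1: S L R
  _2: _3 _4 W
  _3: G U Y
  _4: X T E

Answer: _0: _1 _2
_1: S L R
_2: _3 _4 W
_3: G U Y
_4: X T E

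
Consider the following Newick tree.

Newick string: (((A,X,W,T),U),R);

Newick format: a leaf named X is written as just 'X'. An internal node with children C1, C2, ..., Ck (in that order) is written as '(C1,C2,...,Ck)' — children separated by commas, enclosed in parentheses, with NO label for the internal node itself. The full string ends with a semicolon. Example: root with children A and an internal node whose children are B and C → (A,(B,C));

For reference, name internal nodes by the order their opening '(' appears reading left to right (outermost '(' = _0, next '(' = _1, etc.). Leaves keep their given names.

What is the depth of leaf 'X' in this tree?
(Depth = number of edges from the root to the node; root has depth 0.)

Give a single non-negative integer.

Answer: 3

Derivation:
Newick: (((A,X,W,T),U),R);
Naming internals by '(' encounter order: outermost '(' = _0, next = _1, ...
Query node: X
Path from root: _0 -> _1 -> _2 -> X
Depth of X: 3 (number of edges from root)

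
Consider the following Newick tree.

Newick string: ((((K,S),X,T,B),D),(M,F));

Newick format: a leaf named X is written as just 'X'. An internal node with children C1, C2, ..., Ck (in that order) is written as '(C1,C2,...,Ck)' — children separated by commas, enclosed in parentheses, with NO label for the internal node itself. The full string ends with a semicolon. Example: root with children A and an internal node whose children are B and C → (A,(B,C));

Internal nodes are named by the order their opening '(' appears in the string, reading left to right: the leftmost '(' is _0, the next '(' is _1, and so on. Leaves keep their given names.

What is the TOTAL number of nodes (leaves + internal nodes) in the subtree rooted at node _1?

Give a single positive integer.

Answer: 9

Derivation:
Newick: ((((K,S),X,T,B),D),(M,F));
Locate _1: it is the '(' at position 1 (the 2nd '(' reading left to right).
Query: subtree rooted at _1
_1: subtree_size = 1 + 8
  _2: subtree_size = 1 + 6
    _3: subtree_size = 1 + 2
      K: subtree_size = 1 + 0
      S: subtree_size = 1 + 0
    X: subtree_size = 1 + 0
    T: subtree_size = 1 + 0
    B: subtree_size = 1 + 0
  D: subtree_size = 1 + 0
Total subtree size of _1: 9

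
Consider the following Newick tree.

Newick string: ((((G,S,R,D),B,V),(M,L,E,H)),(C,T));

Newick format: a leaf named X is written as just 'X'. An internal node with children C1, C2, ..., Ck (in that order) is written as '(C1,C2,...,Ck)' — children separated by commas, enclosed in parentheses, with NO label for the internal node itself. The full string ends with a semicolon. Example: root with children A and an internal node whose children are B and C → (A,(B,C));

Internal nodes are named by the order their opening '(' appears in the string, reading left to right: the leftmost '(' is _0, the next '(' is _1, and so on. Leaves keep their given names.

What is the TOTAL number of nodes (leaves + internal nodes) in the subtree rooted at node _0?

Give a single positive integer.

Answer: 18

Derivation:
Newick: ((((G,S,R,D),B,V),(M,L,E,H)),(C,T));
Locate _0: it is the '(' at position 0 (the 1st '(' reading left to right).
Query: subtree rooted at _0
_0: subtree_size = 1 + 17
  _1: subtree_size = 1 + 13
    _2: subtree_size = 1 + 7
      _3: subtree_size = 1 + 4
        G: subtree_size = 1 + 0
        S: subtree_size = 1 + 0
        R: subtree_size = 1 + 0
        D: subtree_size = 1 + 0
      B: subtree_size = 1 + 0
      V: subtree_size = 1 + 0
    _4: subtree_size = 1 + 4
      M: subtree_size = 1 + 0
      L: subtree_size = 1 + 0
      E: subtree_size = 1 + 0
      H: subtree_size = 1 + 0
  _5: subtree_size = 1 + 2
    C: subtree_size = 1 + 0
    T: subtree_size = 1 + 0
Total subtree size of _0: 18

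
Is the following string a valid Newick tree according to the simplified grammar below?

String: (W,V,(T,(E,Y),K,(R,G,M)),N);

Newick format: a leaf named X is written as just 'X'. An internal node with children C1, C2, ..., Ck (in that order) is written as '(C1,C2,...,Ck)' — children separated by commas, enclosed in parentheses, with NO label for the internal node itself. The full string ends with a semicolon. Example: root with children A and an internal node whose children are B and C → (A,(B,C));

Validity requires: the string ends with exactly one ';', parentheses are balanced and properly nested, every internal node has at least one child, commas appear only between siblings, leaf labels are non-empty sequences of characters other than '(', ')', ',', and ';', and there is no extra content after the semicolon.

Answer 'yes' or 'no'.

Input: (W,V,(T,(E,Y),K,(R,G,M)),N);
Paren balance: 4 '(' vs 4 ')' OK
Ends with single ';': True
Full parse: OK
Valid: True

Answer: yes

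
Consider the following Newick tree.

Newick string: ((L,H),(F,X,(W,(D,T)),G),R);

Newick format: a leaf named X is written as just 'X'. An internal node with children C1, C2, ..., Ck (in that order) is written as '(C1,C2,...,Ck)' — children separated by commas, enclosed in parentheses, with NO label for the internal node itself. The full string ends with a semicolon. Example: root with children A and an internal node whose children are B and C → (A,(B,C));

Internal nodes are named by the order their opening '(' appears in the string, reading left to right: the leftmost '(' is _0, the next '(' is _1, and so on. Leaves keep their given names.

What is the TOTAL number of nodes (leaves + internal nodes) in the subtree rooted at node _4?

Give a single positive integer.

Answer: 3

Derivation:
Newick: ((L,H),(F,X,(W,(D,T)),G),R);
Locate _4: it is the '(' at position 15 (the 5th '(' reading left to right).
Query: subtree rooted at _4
_4: subtree_size = 1 + 2
  D: subtree_size = 1 + 0
  T: subtree_size = 1 + 0
Total subtree size of _4: 3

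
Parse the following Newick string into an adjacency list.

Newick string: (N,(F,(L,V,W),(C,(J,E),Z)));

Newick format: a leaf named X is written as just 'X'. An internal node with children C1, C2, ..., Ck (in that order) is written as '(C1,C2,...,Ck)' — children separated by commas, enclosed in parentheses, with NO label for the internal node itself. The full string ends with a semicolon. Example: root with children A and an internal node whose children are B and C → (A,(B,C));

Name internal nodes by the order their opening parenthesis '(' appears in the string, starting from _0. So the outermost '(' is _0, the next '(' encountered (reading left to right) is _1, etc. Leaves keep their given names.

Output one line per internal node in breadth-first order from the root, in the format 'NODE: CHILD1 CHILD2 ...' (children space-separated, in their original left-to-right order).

Answer: _0: N _1
_1: F _2 _3
_2: L V W
_3: C _4 Z
_4: J E

Derivation:
Input: (N,(F,(L,V,W),(C,(J,E),Z)));
Scanning left-to-right, naming '(' by encounter order:
  pos 0: '(' -> open internal node _0 (depth 1)
  pos 3: '(' -> open internal node _1 (depth 2)
  pos 6: '(' -> open internal node _2 (depth 3)
  pos 12: ')' -> close internal node _2 (now at depth 2)
  pos 14: '(' -> open internal node _3 (depth 3)
  pos 17: '(' -> open internal node _4 (depth 4)
  pos 21: ')' -> close internal node _4 (now at depth 3)
  pos 24: ')' -> close internal node _3 (now at depth 2)
  pos 25: ')' -> close internal node _1 (now at depth 1)
  pos 26: ')' -> close internal node _0 (now at depth 0)
Total internal nodes: 5
BFS adjacency from root:
  _0: N _1
  _1: F _2 _3
  _2: L V W
  _3: C _4 Z
  _4: J E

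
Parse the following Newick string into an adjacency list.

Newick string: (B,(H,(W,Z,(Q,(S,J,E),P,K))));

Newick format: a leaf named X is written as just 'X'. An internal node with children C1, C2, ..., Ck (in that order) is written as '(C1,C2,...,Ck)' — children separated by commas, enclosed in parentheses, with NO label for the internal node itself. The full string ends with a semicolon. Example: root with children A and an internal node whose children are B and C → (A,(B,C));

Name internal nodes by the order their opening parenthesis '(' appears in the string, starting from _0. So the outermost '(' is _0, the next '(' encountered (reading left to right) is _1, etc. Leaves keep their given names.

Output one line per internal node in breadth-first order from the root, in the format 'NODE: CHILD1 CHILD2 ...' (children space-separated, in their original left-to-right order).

Input: (B,(H,(W,Z,(Q,(S,J,E),P,K))));
Scanning left-to-right, naming '(' by encounter order:
  pos 0: '(' -> open internal node _0 (depth 1)
  pos 3: '(' -> open internal node _1 (depth 2)
  pos 6: '(' -> open internal node _2 (depth 3)
  pos 11: '(' -> open internal node _3 (depth 4)
  pos 14: '(' -> open internal node _4 (depth 5)
  pos 20: ')' -> close internal node _4 (now at depth 4)
  pos 25: ')' -> close internal node _3 (now at depth 3)
  pos 26: ')' -> close internal node _2 (now at depth 2)
  pos 27: ')' -> close internal node _1 (now at depth 1)
  pos 28: ')' -> close internal node _0 (now at depth 0)
Total internal nodes: 5
BFS adjacency from root:
  _0: B _1
  _1: H _2
  _2: W Z _3
  _3: Q _4 P K
  _4: S J E

Answer: _0: B _1
_1: H _2
_2: W Z _3
_3: Q _4 P K
_4: S J E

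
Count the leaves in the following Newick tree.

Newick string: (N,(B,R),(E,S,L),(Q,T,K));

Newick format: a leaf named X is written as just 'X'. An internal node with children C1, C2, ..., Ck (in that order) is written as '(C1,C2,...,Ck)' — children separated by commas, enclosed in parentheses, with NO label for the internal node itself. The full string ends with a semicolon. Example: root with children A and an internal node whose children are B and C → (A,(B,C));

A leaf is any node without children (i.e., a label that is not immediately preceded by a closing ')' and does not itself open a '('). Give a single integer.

Answer: 9

Derivation:
Newick: (N,(B,R),(E,S,L),(Q,T,K));
Scan left-to-right; a leaf is any maximal label run not followed by '(':
  pos 1: leaf 'N' → count = 1
  pos 4: leaf 'B' → count = 2
  pos 6: leaf 'R' → count = 3
  pos 10: leaf 'E' → count = 4
  pos 12: leaf 'S' → count = 5
  pos 14: leaf 'L' → count = 6
  pos 18: leaf 'Q' → count = 7
  pos 20: leaf 'T' → count = 8
  pos 22: leaf 'K' → count = 9
Total leaves: 9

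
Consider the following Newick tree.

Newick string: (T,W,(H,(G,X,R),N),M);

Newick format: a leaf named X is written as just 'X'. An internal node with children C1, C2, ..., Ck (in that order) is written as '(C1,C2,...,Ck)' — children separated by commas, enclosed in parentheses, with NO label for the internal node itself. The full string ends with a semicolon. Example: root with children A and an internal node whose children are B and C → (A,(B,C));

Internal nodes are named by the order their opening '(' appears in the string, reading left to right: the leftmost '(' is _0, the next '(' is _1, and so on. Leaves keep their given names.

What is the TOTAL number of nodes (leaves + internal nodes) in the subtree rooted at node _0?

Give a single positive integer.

Newick: (T,W,(H,(G,X,R),N),M);
Locate _0: it is the '(' at position 0 (the 1st '(' reading left to right).
Query: subtree rooted at _0
_0: subtree_size = 1 + 10
  T: subtree_size = 1 + 0
  W: subtree_size = 1 + 0
  _1: subtree_size = 1 + 6
    H: subtree_size = 1 + 0
    _2: subtree_size = 1 + 3
      G: subtree_size = 1 + 0
      X: subtree_size = 1 + 0
      R: subtree_size = 1 + 0
    N: subtree_size = 1 + 0
  M: subtree_size = 1 + 0
Total subtree size of _0: 11

Answer: 11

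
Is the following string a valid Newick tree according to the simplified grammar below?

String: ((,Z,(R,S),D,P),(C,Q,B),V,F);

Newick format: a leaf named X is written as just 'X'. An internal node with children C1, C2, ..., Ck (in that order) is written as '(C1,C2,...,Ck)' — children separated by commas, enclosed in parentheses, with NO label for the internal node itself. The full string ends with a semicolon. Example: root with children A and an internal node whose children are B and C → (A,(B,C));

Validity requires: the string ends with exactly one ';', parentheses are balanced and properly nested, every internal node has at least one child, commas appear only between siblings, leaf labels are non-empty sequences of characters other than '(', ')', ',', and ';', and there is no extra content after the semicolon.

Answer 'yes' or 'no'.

Input: ((,Z,(R,S),D,P),(C,Q,B),V,F);
Paren balance: 4 '(' vs 4 ')' OK
Ends with single ';': True
Full parse: FAILS (empty leaf label at pos 2)
Valid: False

Answer: no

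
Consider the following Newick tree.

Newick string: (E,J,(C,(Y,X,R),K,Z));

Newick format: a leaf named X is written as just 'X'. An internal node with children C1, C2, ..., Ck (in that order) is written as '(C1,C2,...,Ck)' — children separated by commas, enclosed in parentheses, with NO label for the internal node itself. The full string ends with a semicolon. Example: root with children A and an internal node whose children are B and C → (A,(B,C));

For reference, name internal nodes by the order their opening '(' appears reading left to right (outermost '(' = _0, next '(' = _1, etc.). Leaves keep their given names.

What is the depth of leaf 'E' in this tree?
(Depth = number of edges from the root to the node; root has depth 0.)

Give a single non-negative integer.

Answer: 1

Derivation:
Newick: (E,J,(C,(Y,X,R),K,Z));
Naming internals by '(' encounter order: outermost '(' = _0, next = _1, ...
Query node: E
Path from root: _0 -> E
Depth of E: 1 (number of edges from root)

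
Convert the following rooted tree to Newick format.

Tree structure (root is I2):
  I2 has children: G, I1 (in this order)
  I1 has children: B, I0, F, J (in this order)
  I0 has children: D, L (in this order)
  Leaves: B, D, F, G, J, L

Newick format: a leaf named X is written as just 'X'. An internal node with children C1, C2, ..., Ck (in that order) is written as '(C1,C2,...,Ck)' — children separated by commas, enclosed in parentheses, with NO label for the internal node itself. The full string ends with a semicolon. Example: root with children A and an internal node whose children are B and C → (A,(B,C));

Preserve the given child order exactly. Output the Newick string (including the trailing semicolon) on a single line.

internal I2 with children ['G', 'I1']
  leaf 'G' → 'G'
  internal I1 with children ['B', 'I0', 'F', 'J']
    leaf 'B' → 'B'
    internal I0 with children ['D', 'L']
      leaf 'D' → 'D'
      leaf 'L' → 'L'
    → '(D,L)'
    leaf 'F' → 'F'
    leaf 'J' → 'J'
  → '(B,(D,L),F,J)'
→ '(G,(B,(D,L),F,J))'
Final: (G,(B,(D,L),F,J));

Answer: (G,(B,(D,L),F,J));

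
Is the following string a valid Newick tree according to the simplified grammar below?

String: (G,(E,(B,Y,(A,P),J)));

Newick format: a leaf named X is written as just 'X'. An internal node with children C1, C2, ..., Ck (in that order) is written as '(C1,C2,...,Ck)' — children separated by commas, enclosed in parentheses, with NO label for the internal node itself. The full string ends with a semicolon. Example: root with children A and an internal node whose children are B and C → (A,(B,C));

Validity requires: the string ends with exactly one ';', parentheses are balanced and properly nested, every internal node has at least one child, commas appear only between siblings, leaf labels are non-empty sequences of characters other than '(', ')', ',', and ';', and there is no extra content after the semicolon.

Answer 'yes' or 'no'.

Answer: yes

Derivation:
Input: (G,(E,(B,Y,(A,P),J)));
Paren balance: 4 '(' vs 4 ')' OK
Ends with single ';': True
Full parse: OK
Valid: True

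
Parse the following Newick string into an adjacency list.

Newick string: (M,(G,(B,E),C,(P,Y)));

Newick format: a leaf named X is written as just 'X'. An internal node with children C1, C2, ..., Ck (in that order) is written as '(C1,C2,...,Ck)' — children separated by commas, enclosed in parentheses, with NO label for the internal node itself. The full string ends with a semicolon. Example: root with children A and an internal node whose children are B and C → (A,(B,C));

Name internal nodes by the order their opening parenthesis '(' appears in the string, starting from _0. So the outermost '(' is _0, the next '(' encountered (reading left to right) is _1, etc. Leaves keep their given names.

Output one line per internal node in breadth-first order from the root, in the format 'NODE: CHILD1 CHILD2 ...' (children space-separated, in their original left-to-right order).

Answer: _0: M _1
_1: G _2 C _3
_2: B E
_3: P Y

Derivation:
Input: (M,(G,(B,E),C,(P,Y)));
Scanning left-to-right, naming '(' by encounter order:
  pos 0: '(' -> open internal node _0 (depth 1)
  pos 3: '(' -> open internal node _1 (depth 2)
  pos 6: '(' -> open internal node _2 (depth 3)
  pos 10: ')' -> close internal node _2 (now at depth 2)
  pos 14: '(' -> open internal node _3 (depth 3)
  pos 18: ')' -> close internal node _3 (now at depth 2)
  pos 19: ')' -> close internal node _1 (now at depth 1)
  pos 20: ')' -> close internal node _0 (now at depth 0)
Total internal nodes: 4
BFS adjacency from root:
  _0: M _1
  _1: G _2 C _3
  _2: B E
  _3: P Y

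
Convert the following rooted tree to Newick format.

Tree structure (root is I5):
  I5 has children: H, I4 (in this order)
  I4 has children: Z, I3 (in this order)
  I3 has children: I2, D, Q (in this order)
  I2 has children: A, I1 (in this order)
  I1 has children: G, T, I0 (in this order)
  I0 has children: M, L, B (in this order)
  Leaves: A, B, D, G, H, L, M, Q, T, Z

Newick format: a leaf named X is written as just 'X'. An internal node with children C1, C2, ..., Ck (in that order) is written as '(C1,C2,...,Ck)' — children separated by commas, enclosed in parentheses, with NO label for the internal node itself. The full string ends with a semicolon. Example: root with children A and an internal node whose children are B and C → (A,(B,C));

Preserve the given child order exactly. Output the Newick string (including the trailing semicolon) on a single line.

Answer: (H,(Z,((A,(G,T,(M,L,B))),D,Q)));

Derivation:
internal I5 with children ['H', 'I4']
  leaf 'H' → 'H'
  internal I4 with children ['Z', 'I3']
    leaf 'Z' → 'Z'
    internal I3 with children ['I2', 'D', 'Q']
      internal I2 with children ['A', 'I1']
        leaf 'A' → 'A'
        internal I1 with children ['G', 'T', 'I0']
          leaf 'G' → 'G'
          leaf 'T' → 'T'
          internal I0 with children ['M', 'L', 'B']
            leaf 'M' → 'M'
            leaf 'L' → 'L'
            leaf 'B' → 'B'
          → '(M,L,B)'
        → '(G,T,(M,L,B))'
      → '(A,(G,T,(M,L,B)))'
      leaf 'D' → 'D'
      leaf 'Q' → 'Q'
    → '((A,(G,T,(M,L,B))),D,Q)'
  → '(Z,((A,(G,T,(M,L,B))),D,Q))'
→ '(H,(Z,((A,(G,T,(M,L,B))),D,Q)))'
Final: (H,(Z,((A,(G,T,(M,L,B))),D,Q)));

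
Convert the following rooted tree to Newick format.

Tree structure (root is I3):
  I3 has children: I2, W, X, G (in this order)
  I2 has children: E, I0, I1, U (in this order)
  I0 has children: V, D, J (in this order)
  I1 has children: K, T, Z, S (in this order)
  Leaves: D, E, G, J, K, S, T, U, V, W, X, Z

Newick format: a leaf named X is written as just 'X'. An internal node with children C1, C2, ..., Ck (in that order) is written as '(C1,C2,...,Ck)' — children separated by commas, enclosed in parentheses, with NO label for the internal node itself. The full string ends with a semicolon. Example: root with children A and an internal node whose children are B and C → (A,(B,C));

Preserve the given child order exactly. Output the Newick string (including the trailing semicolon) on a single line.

internal I3 with children ['I2', 'W', 'X', 'G']
  internal I2 with children ['E', 'I0', 'I1', 'U']
    leaf 'E' → 'E'
    internal I0 with children ['V', 'D', 'J']
      leaf 'V' → 'V'
      leaf 'D' → 'D'
      leaf 'J' → 'J'
    → '(V,D,J)'
    internal I1 with children ['K', 'T', 'Z', 'S']
      leaf 'K' → 'K'
      leaf 'T' → 'T'
      leaf 'Z' → 'Z'
      leaf 'S' → 'S'
    → '(K,T,Z,S)'
    leaf 'U' → 'U'
  → '(E,(V,D,J),(K,T,Z,S),U)'
  leaf 'W' → 'W'
  leaf 'X' → 'X'
  leaf 'G' → 'G'
→ '((E,(V,D,J),(K,T,Z,S),U),W,X,G)'
Final: ((E,(V,D,J),(K,T,Z,S),U),W,X,G);

Answer: ((E,(V,D,J),(K,T,Z,S),U),W,X,G);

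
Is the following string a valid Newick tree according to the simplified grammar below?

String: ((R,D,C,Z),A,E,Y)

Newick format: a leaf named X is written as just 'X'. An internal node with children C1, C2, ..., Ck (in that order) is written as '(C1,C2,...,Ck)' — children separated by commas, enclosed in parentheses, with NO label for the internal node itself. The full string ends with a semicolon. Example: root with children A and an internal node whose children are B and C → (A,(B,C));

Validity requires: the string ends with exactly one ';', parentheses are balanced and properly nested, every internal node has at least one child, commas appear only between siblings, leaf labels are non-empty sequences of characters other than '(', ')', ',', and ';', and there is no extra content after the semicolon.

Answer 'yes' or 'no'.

Input: ((R,D,C,Z),A,E,Y)
Paren balance: 2 '(' vs 2 ')' OK
Ends with single ';': False
Full parse: FAILS (must end with ;)
Valid: False

Answer: no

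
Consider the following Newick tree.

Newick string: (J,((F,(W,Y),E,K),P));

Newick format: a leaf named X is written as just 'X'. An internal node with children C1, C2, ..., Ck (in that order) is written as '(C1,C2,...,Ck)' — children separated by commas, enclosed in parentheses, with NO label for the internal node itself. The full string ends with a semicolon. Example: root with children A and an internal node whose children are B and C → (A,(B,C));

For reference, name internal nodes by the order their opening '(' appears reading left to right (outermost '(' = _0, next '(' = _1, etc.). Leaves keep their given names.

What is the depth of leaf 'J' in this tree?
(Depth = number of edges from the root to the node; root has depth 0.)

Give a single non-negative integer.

Newick: (J,((F,(W,Y),E,K),P));
Naming internals by '(' encounter order: outermost '(' = _0, next = _1, ...
Query node: J
Path from root: _0 -> J
Depth of J: 1 (number of edges from root)

Answer: 1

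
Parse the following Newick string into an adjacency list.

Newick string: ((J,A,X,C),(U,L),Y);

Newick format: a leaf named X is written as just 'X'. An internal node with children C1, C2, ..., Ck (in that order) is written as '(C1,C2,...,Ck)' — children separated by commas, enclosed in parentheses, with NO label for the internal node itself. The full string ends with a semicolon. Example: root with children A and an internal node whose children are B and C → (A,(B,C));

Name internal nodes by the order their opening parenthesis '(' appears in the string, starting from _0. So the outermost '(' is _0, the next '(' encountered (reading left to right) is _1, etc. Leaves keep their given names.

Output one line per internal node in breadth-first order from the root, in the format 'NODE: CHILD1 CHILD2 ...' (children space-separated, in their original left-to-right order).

Input: ((J,A,X,C),(U,L),Y);
Scanning left-to-right, naming '(' by encounter order:
  pos 0: '(' -> open internal node _0 (depth 1)
  pos 1: '(' -> open internal node _1 (depth 2)
  pos 9: ')' -> close internal node _1 (now at depth 1)
  pos 11: '(' -> open internal node _2 (depth 2)
  pos 15: ')' -> close internal node _2 (now at depth 1)
  pos 18: ')' -> close internal node _0 (now at depth 0)
Total internal nodes: 3
BFS adjacency from root:
  _0: _1 _2 Y
  _1: J A X C
  _2: U L

Answer: _0: _1 _2 Y
_1: J A X C
_2: U L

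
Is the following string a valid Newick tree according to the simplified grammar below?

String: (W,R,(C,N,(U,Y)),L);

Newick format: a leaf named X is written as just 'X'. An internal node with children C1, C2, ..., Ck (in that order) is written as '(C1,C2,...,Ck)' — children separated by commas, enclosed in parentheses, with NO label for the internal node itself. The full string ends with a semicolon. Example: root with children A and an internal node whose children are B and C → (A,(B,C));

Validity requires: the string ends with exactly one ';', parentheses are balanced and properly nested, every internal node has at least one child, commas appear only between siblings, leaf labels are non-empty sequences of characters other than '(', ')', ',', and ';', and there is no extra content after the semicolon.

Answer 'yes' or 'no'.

Answer: yes

Derivation:
Input: (W,R,(C,N,(U,Y)),L);
Paren balance: 3 '(' vs 3 ')' OK
Ends with single ';': True
Full parse: OK
Valid: True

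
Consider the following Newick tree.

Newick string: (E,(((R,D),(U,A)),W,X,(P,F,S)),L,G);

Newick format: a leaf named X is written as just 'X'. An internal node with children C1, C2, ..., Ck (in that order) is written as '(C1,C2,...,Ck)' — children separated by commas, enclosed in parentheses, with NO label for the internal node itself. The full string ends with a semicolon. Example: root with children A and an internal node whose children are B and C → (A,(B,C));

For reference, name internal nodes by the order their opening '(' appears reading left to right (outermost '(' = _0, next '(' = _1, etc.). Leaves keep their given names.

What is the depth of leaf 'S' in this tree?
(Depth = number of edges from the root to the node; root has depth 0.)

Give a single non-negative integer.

Answer: 3

Derivation:
Newick: (E,(((R,D),(U,A)),W,X,(P,F,S)),L,G);
Naming internals by '(' encounter order: outermost '(' = _0, next = _1, ...
Query node: S
Path from root: _0 -> _1 -> _5 -> S
Depth of S: 3 (number of edges from root)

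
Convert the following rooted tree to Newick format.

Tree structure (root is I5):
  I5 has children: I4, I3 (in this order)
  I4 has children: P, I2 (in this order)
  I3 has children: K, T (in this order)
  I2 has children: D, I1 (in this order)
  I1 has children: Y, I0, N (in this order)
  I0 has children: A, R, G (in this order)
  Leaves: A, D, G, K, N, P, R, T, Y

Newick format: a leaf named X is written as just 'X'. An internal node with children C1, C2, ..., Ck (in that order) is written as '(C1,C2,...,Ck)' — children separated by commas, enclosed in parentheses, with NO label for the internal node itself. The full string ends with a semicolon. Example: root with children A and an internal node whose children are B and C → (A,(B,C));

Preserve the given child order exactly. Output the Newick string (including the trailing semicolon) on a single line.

Answer: ((P,(D,(Y,(A,R,G),N))),(K,T));

Derivation:
internal I5 with children ['I4', 'I3']
  internal I4 with children ['P', 'I2']
    leaf 'P' → 'P'
    internal I2 with children ['D', 'I1']
      leaf 'D' → 'D'
      internal I1 with children ['Y', 'I0', 'N']
        leaf 'Y' → 'Y'
        internal I0 with children ['A', 'R', 'G']
          leaf 'A' → 'A'
          leaf 'R' → 'R'
          leaf 'G' → 'G'
        → '(A,R,G)'
        leaf 'N' → 'N'
      → '(Y,(A,R,G),N)'
    → '(D,(Y,(A,R,G),N))'
  → '(P,(D,(Y,(A,R,G),N)))'
  internal I3 with children ['K', 'T']
    leaf 'K' → 'K'
    leaf 'T' → 'T'
  → '(K,T)'
→ '((P,(D,(Y,(A,R,G),N))),(K,T))'
Final: ((P,(D,(Y,(A,R,G),N))),(K,T));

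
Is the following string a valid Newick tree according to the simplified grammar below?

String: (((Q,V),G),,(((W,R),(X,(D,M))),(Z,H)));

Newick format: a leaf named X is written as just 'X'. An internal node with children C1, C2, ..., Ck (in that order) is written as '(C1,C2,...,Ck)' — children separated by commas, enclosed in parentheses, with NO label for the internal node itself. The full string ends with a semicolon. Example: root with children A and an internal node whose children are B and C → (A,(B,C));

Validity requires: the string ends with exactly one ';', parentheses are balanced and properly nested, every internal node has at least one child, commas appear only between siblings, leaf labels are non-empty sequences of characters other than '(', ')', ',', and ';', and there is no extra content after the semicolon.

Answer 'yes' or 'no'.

Input: (((Q,V),G),,(((W,R),(X,(D,M))),(Z,H)));
Paren balance: 9 '(' vs 9 ')' OK
Ends with single ';': True
Full parse: FAILS (empty leaf label at pos 11)
Valid: False

Answer: no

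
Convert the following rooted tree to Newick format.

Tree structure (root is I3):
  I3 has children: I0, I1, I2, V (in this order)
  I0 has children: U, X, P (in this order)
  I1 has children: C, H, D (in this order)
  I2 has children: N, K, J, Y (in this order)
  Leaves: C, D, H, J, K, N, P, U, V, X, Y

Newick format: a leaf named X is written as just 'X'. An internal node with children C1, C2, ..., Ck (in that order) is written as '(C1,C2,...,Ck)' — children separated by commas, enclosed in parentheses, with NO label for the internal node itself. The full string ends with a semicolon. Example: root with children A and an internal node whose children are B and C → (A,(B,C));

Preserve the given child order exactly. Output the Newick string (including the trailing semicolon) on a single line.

Answer: ((U,X,P),(C,H,D),(N,K,J,Y),V);

Derivation:
internal I3 with children ['I0', 'I1', 'I2', 'V']
  internal I0 with children ['U', 'X', 'P']
    leaf 'U' → 'U'
    leaf 'X' → 'X'
    leaf 'P' → 'P'
  → '(U,X,P)'
  internal I1 with children ['C', 'H', 'D']
    leaf 'C' → 'C'
    leaf 'H' → 'H'
    leaf 'D' → 'D'
  → '(C,H,D)'
  internal I2 with children ['N', 'K', 'J', 'Y']
    leaf 'N' → 'N'
    leaf 'K' → 'K'
    leaf 'J' → 'J'
    leaf 'Y' → 'Y'
  → '(N,K,J,Y)'
  leaf 'V' → 'V'
→ '((U,X,P),(C,H,D),(N,K,J,Y),V)'
Final: ((U,X,P),(C,H,D),(N,K,J,Y),V);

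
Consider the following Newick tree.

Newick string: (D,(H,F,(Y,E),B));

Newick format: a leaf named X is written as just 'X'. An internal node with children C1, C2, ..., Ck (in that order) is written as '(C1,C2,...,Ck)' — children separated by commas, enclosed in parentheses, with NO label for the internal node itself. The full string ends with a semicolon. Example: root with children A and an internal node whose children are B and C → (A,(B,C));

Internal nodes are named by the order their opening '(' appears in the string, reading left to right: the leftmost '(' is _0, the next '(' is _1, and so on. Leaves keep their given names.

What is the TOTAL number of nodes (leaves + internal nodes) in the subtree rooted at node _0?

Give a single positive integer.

Answer: 9

Derivation:
Newick: (D,(H,F,(Y,E),B));
Locate _0: it is the '(' at position 0 (the 1st '(' reading left to right).
Query: subtree rooted at _0
_0: subtree_size = 1 + 8
  D: subtree_size = 1 + 0
  _1: subtree_size = 1 + 6
    H: subtree_size = 1 + 0
    F: subtree_size = 1 + 0
    _2: subtree_size = 1 + 2
      Y: subtree_size = 1 + 0
      E: subtree_size = 1 + 0
    B: subtree_size = 1 + 0
Total subtree size of _0: 9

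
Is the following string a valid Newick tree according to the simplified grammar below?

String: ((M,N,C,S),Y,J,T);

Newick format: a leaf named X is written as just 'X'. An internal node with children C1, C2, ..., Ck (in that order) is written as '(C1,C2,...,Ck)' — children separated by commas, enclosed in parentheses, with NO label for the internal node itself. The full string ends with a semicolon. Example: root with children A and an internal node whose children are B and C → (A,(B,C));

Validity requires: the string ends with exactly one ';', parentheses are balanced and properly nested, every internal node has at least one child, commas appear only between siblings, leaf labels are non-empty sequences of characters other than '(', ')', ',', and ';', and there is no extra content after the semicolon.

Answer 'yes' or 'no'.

Answer: yes

Derivation:
Input: ((M,N,C,S),Y,J,T);
Paren balance: 2 '(' vs 2 ')' OK
Ends with single ';': True
Full parse: OK
Valid: True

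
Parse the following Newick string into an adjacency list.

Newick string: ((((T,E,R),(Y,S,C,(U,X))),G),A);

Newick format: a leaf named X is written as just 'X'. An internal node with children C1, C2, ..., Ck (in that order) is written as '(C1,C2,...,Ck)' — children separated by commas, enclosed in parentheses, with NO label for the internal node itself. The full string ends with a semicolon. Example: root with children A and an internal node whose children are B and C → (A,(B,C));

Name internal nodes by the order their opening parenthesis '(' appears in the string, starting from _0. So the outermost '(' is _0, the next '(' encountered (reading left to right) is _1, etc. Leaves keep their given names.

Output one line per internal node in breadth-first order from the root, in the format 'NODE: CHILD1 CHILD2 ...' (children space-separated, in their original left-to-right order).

Answer: _0: _1 A
_1: _2 G
_2: _3 _4
_3: T E R
_4: Y S C _5
_5: U X

Derivation:
Input: ((((T,E,R),(Y,S,C,(U,X))),G),A);
Scanning left-to-right, naming '(' by encounter order:
  pos 0: '(' -> open internal node _0 (depth 1)
  pos 1: '(' -> open internal node _1 (depth 2)
  pos 2: '(' -> open internal node _2 (depth 3)
  pos 3: '(' -> open internal node _3 (depth 4)
  pos 9: ')' -> close internal node _3 (now at depth 3)
  pos 11: '(' -> open internal node _4 (depth 4)
  pos 18: '(' -> open internal node _5 (depth 5)
  pos 22: ')' -> close internal node _5 (now at depth 4)
  pos 23: ')' -> close internal node _4 (now at depth 3)
  pos 24: ')' -> close internal node _2 (now at depth 2)
  pos 27: ')' -> close internal node _1 (now at depth 1)
  pos 30: ')' -> close internal node _0 (now at depth 0)
Total internal nodes: 6
BFS adjacency from root:
  _0: _1 A
  _1: _2 G
  _2: _3 _4
  _3: T E R
  _4: Y S C _5
  _5: U X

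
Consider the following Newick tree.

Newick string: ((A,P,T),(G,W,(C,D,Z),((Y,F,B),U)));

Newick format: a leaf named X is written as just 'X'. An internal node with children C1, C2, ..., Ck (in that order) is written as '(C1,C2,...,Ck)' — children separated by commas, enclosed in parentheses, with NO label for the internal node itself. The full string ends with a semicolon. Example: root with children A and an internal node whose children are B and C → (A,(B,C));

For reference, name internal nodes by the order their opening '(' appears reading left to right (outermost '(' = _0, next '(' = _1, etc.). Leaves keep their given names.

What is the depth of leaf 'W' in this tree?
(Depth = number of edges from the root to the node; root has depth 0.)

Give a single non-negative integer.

Newick: ((A,P,T),(G,W,(C,D,Z),((Y,F,B),U)));
Naming internals by '(' encounter order: outermost '(' = _0, next = _1, ...
Query node: W
Path from root: _0 -> _2 -> W
Depth of W: 2 (number of edges from root)

Answer: 2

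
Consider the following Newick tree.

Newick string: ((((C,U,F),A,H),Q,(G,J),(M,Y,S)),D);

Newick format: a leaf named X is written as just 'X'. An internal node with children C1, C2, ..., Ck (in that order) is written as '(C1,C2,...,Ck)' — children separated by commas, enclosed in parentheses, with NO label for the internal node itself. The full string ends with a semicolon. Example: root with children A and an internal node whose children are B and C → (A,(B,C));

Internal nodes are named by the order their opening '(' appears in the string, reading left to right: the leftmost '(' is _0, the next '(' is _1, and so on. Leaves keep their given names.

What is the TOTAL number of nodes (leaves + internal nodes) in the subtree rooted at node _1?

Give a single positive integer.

Answer: 16

Derivation:
Newick: ((((C,U,F),A,H),Q,(G,J),(M,Y,S)),D);
Locate _1: it is the '(' at position 1 (the 2nd '(' reading left to right).
Query: subtree rooted at _1
_1: subtree_size = 1 + 15
  _2: subtree_size = 1 + 6
    _3: subtree_size = 1 + 3
      C: subtree_size = 1 + 0
      U: subtree_size = 1 + 0
      F: subtree_size = 1 + 0
    A: subtree_size = 1 + 0
    H: subtree_size = 1 + 0
  Q: subtree_size = 1 + 0
  _4: subtree_size = 1 + 2
    G: subtree_size = 1 + 0
    J: subtree_size = 1 + 0
  _5: subtree_size = 1 + 3
    M: subtree_size = 1 + 0
    Y: subtree_size = 1 + 0
    S: subtree_size = 1 + 0
Total subtree size of _1: 16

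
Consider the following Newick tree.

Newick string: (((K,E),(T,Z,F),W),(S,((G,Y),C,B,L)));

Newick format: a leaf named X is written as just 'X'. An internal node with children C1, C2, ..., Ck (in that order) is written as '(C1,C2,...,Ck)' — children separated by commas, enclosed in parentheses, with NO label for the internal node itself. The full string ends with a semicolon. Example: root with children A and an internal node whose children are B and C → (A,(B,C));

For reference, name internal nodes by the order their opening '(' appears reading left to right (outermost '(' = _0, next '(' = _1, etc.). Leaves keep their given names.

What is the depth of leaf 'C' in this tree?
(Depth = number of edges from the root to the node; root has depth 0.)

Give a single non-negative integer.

Answer: 3

Derivation:
Newick: (((K,E),(T,Z,F),W),(S,((G,Y),C,B,L)));
Naming internals by '(' encounter order: outermost '(' = _0, next = _1, ...
Query node: C
Path from root: _0 -> _4 -> _5 -> C
Depth of C: 3 (number of edges from root)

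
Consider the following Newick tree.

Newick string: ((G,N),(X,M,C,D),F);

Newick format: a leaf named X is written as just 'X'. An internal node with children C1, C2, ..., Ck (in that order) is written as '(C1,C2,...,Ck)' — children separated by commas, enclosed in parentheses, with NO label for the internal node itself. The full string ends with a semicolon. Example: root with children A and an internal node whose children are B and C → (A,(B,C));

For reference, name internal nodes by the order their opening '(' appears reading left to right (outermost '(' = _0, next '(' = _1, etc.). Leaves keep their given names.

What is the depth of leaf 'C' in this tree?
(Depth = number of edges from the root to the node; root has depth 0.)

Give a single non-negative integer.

Newick: ((G,N),(X,M,C,D),F);
Naming internals by '(' encounter order: outermost '(' = _0, next = _1, ...
Query node: C
Path from root: _0 -> _2 -> C
Depth of C: 2 (number of edges from root)

Answer: 2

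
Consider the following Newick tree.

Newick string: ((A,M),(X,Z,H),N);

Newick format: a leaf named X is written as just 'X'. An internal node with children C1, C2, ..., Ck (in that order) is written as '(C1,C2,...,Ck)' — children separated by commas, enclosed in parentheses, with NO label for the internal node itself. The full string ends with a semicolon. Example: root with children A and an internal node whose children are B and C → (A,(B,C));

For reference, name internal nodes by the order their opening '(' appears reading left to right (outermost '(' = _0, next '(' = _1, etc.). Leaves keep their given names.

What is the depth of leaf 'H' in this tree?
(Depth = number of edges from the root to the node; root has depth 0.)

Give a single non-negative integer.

Newick: ((A,M),(X,Z,H),N);
Naming internals by '(' encounter order: outermost '(' = _0, next = _1, ...
Query node: H
Path from root: _0 -> _2 -> H
Depth of H: 2 (number of edges from root)

Answer: 2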